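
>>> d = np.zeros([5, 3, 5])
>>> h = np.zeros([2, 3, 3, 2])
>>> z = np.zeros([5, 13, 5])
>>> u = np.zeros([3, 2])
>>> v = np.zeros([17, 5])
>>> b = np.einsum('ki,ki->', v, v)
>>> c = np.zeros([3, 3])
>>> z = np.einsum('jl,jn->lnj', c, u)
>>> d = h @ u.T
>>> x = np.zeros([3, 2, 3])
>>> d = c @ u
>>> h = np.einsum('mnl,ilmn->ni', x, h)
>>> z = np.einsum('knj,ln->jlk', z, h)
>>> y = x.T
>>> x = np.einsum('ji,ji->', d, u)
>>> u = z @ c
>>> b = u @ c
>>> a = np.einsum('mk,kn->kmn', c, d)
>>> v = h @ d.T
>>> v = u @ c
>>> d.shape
(3, 2)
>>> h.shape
(2, 2)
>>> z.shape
(3, 2, 3)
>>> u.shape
(3, 2, 3)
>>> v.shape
(3, 2, 3)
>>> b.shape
(3, 2, 3)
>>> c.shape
(3, 3)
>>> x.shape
()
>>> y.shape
(3, 2, 3)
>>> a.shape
(3, 3, 2)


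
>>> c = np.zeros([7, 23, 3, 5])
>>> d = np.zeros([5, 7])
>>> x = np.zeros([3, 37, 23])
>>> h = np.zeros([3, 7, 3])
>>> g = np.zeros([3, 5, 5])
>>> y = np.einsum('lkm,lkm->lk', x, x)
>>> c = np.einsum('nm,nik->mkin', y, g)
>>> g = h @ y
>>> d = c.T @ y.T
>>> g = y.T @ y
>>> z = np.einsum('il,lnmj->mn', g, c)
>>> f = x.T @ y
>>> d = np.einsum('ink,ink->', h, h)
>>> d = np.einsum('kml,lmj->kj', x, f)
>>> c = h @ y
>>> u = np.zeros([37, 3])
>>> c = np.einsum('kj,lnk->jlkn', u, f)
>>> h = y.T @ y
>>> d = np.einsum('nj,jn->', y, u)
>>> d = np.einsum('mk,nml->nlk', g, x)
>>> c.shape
(3, 23, 37, 37)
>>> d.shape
(3, 23, 37)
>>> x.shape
(3, 37, 23)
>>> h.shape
(37, 37)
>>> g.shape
(37, 37)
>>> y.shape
(3, 37)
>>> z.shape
(5, 5)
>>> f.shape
(23, 37, 37)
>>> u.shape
(37, 3)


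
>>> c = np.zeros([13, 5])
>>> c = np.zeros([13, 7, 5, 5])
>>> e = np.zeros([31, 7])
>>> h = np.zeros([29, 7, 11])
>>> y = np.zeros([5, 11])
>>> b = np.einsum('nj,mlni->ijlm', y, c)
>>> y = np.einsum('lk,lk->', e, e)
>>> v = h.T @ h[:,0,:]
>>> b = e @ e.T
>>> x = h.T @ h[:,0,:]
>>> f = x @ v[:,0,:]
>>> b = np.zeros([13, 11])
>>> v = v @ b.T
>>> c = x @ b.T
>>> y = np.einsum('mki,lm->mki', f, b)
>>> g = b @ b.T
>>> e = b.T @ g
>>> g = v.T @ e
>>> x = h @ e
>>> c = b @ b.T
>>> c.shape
(13, 13)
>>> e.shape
(11, 13)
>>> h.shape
(29, 7, 11)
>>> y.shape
(11, 7, 11)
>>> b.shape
(13, 11)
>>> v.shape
(11, 7, 13)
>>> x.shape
(29, 7, 13)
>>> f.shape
(11, 7, 11)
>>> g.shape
(13, 7, 13)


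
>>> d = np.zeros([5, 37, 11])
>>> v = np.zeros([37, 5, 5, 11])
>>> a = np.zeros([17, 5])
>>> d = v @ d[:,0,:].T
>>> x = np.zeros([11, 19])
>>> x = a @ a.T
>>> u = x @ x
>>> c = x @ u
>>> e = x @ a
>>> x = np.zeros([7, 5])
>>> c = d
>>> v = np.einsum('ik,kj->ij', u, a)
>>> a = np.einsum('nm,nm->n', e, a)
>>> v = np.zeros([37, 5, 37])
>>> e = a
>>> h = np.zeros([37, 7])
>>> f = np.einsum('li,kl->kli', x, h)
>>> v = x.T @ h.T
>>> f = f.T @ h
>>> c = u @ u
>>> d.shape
(37, 5, 5, 5)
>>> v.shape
(5, 37)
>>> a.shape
(17,)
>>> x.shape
(7, 5)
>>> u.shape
(17, 17)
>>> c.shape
(17, 17)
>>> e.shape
(17,)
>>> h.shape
(37, 7)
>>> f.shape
(5, 7, 7)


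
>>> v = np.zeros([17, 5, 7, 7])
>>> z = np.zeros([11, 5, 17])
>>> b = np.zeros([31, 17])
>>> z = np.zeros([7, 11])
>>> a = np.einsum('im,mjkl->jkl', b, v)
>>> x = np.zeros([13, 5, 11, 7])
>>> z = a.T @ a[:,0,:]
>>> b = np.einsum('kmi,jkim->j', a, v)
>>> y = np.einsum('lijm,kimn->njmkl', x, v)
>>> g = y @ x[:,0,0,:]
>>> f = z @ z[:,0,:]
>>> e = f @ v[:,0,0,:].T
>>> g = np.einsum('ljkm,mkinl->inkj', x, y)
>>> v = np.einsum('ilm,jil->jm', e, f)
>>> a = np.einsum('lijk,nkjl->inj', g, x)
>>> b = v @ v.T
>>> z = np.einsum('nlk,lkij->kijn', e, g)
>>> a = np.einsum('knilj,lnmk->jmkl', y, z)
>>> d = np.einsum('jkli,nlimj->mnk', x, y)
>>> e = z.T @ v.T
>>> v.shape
(7, 17)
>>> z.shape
(17, 11, 5, 7)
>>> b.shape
(7, 7)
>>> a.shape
(13, 5, 7, 17)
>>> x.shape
(13, 5, 11, 7)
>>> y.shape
(7, 11, 7, 17, 13)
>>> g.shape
(7, 17, 11, 5)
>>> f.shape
(7, 7, 7)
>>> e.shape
(7, 5, 11, 7)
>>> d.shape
(17, 7, 5)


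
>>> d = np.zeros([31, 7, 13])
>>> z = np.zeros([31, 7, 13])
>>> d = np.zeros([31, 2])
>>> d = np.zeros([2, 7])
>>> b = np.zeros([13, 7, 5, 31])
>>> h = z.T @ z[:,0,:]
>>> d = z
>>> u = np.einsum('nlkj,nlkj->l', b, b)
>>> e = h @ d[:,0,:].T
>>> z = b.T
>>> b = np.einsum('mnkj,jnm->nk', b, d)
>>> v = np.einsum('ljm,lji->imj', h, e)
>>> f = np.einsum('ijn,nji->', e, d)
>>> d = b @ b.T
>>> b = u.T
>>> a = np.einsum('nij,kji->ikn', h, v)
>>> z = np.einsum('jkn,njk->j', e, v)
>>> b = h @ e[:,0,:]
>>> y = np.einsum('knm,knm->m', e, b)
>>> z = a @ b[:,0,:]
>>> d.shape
(7, 7)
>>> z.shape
(7, 31, 31)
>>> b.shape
(13, 7, 31)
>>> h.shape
(13, 7, 13)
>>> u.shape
(7,)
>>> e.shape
(13, 7, 31)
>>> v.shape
(31, 13, 7)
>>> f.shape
()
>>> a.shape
(7, 31, 13)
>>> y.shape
(31,)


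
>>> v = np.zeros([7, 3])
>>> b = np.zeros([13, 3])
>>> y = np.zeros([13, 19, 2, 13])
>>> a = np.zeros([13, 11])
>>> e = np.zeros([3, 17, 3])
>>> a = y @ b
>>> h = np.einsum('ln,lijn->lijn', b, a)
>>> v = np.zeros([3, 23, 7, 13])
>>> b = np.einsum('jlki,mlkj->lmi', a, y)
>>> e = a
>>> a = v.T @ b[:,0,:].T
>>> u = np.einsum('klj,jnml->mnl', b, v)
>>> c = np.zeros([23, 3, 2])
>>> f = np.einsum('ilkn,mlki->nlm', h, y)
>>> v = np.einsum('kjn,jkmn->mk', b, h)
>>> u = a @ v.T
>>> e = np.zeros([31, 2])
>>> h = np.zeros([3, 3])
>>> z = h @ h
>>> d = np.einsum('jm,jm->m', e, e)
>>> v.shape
(2, 19)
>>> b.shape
(19, 13, 3)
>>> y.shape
(13, 19, 2, 13)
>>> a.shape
(13, 7, 23, 19)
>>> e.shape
(31, 2)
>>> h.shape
(3, 3)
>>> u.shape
(13, 7, 23, 2)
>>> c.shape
(23, 3, 2)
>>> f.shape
(3, 19, 13)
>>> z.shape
(3, 3)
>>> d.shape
(2,)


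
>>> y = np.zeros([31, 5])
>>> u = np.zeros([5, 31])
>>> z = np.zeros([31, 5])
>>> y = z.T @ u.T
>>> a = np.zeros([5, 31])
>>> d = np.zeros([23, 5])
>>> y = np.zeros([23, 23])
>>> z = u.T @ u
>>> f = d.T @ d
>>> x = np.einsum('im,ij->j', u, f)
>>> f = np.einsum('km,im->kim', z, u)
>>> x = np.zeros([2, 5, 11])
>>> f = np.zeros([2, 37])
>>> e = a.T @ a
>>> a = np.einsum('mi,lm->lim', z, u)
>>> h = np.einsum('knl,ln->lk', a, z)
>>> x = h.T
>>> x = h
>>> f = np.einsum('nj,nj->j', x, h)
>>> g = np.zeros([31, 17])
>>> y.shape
(23, 23)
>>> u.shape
(5, 31)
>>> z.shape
(31, 31)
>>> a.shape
(5, 31, 31)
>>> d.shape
(23, 5)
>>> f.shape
(5,)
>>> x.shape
(31, 5)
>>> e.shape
(31, 31)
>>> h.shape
(31, 5)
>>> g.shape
(31, 17)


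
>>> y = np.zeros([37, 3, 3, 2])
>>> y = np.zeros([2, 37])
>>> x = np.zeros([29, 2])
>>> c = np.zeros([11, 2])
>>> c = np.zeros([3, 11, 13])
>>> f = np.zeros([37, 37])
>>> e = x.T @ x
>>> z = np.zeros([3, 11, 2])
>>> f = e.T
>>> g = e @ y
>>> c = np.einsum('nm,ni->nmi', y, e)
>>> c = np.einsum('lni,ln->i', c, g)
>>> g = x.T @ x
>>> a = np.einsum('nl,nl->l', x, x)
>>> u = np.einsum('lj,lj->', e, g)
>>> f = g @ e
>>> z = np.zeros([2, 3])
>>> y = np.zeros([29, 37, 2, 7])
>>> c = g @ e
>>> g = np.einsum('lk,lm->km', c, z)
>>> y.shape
(29, 37, 2, 7)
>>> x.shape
(29, 2)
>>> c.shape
(2, 2)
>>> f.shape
(2, 2)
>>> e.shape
(2, 2)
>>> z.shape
(2, 3)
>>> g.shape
(2, 3)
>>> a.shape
(2,)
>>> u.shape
()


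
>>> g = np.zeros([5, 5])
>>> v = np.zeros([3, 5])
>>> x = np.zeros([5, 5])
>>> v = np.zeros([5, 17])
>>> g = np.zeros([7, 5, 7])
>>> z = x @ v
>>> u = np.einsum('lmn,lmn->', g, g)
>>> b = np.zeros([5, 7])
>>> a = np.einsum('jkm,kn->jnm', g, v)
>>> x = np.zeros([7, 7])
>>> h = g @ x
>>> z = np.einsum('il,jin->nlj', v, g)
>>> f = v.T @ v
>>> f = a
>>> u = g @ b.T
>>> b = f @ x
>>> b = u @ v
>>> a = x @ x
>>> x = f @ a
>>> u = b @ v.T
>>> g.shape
(7, 5, 7)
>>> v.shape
(5, 17)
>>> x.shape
(7, 17, 7)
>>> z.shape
(7, 17, 7)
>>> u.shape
(7, 5, 5)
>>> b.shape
(7, 5, 17)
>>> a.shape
(7, 7)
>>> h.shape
(7, 5, 7)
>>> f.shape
(7, 17, 7)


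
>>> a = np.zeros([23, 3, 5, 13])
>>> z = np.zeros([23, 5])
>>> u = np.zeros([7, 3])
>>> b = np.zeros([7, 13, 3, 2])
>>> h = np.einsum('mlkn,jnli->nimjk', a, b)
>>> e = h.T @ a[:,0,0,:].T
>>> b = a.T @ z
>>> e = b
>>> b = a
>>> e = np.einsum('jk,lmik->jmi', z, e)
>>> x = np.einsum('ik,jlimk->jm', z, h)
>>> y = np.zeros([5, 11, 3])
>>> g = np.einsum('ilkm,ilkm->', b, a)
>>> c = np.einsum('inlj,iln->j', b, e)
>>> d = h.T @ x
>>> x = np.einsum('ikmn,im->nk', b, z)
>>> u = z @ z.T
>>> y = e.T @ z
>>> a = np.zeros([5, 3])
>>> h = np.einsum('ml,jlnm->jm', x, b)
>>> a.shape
(5, 3)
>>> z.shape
(23, 5)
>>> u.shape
(23, 23)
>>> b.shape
(23, 3, 5, 13)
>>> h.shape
(23, 13)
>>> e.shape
(23, 5, 3)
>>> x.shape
(13, 3)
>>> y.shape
(3, 5, 5)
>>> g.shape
()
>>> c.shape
(13,)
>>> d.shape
(5, 7, 23, 2, 7)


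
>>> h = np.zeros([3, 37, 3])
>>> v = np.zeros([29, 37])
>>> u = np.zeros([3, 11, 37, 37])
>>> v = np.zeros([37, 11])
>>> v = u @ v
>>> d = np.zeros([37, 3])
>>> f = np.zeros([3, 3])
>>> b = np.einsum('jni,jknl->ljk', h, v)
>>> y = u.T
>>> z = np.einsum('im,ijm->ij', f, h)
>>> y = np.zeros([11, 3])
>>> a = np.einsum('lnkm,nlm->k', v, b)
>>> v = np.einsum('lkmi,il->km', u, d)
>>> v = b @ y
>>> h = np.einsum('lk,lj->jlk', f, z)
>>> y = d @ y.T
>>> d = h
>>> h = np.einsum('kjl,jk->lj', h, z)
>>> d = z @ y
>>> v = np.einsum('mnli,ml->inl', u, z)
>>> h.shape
(3, 3)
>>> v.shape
(37, 11, 37)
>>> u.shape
(3, 11, 37, 37)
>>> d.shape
(3, 11)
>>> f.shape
(3, 3)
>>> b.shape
(11, 3, 11)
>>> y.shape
(37, 11)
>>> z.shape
(3, 37)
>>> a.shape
(37,)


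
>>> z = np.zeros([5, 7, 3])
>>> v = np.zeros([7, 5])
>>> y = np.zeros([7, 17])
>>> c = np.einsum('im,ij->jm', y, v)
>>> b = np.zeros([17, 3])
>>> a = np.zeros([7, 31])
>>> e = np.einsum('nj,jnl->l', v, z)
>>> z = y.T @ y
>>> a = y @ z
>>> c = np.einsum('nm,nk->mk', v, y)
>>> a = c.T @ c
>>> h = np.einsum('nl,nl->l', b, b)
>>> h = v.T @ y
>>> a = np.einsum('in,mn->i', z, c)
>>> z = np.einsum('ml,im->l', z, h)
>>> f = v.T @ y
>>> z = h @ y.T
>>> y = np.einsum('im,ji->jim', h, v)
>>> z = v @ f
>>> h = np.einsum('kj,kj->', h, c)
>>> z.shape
(7, 17)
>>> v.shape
(7, 5)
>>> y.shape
(7, 5, 17)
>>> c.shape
(5, 17)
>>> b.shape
(17, 3)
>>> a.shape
(17,)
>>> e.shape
(3,)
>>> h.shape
()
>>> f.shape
(5, 17)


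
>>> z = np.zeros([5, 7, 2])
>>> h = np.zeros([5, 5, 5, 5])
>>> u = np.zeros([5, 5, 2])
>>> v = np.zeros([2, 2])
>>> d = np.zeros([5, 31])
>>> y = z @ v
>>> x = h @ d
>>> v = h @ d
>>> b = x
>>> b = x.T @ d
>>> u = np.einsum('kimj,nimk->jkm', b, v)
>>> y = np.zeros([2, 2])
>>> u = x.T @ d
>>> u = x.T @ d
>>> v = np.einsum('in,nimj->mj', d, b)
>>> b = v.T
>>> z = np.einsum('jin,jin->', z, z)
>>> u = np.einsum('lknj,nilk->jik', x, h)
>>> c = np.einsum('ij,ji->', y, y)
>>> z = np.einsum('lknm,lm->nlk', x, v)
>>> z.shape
(5, 5, 5)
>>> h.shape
(5, 5, 5, 5)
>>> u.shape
(31, 5, 5)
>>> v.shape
(5, 31)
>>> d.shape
(5, 31)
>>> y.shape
(2, 2)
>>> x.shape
(5, 5, 5, 31)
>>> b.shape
(31, 5)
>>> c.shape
()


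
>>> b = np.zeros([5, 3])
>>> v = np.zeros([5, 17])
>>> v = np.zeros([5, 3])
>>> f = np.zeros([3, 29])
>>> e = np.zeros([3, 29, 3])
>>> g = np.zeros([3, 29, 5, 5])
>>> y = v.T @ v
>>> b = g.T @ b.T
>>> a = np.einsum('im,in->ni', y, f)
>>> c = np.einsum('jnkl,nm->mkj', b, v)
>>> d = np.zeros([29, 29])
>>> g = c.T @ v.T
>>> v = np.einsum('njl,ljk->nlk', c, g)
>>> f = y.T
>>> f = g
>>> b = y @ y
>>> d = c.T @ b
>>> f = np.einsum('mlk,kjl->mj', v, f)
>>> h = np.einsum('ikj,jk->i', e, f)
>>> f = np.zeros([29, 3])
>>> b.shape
(3, 3)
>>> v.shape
(3, 5, 5)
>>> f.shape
(29, 3)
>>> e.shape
(3, 29, 3)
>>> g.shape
(5, 29, 5)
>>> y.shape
(3, 3)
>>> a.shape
(29, 3)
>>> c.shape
(3, 29, 5)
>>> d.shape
(5, 29, 3)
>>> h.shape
(3,)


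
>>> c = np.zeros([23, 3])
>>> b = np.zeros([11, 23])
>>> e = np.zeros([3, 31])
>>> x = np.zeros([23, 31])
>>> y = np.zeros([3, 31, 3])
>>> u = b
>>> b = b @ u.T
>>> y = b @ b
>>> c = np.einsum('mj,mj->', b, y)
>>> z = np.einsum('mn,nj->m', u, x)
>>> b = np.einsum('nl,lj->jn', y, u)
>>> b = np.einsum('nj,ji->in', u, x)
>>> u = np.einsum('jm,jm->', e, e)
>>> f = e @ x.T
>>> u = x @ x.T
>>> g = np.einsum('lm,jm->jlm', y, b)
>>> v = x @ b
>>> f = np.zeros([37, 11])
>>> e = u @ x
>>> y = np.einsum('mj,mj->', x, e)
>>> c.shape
()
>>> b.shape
(31, 11)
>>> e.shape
(23, 31)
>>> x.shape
(23, 31)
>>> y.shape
()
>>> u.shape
(23, 23)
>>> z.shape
(11,)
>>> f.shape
(37, 11)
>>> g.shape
(31, 11, 11)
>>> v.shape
(23, 11)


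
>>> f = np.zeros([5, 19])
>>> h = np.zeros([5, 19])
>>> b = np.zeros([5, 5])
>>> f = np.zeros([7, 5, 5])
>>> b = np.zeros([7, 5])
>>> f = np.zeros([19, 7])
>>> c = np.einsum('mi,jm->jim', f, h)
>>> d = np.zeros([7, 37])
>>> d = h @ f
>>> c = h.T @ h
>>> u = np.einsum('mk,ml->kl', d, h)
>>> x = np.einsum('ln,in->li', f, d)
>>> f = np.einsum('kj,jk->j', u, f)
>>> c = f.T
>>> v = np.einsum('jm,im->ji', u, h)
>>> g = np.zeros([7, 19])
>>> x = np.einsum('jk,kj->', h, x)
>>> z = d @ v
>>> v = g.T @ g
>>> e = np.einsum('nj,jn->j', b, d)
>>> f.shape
(19,)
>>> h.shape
(5, 19)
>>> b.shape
(7, 5)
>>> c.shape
(19,)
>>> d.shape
(5, 7)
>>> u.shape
(7, 19)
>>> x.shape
()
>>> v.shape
(19, 19)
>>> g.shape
(7, 19)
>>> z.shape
(5, 5)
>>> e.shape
(5,)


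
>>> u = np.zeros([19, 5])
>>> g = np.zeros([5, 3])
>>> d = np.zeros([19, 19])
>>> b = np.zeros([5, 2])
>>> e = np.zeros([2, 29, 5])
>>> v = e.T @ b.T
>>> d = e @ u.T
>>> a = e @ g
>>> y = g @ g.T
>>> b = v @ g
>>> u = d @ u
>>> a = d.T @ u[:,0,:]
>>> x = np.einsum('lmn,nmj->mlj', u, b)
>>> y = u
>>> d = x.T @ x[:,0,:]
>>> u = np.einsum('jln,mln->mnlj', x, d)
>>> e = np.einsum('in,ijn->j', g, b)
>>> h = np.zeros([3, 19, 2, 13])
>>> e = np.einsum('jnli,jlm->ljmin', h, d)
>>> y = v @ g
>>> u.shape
(3, 3, 2, 29)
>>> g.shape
(5, 3)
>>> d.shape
(3, 2, 3)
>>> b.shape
(5, 29, 3)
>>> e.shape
(2, 3, 3, 13, 19)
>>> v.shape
(5, 29, 5)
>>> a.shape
(19, 29, 5)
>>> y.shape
(5, 29, 3)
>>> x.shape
(29, 2, 3)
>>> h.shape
(3, 19, 2, 13)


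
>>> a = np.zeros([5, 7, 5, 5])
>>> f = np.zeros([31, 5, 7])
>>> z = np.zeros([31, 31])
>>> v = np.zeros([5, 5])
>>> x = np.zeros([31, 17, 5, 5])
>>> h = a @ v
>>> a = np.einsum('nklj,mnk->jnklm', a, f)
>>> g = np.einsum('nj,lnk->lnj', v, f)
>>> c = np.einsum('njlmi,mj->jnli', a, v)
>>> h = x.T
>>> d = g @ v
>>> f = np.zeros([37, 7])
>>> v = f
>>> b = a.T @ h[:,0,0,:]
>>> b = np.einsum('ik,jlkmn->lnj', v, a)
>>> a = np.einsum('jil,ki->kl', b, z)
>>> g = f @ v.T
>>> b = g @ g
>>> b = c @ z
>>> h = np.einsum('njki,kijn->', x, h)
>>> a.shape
(31, 5)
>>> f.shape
(37, 7)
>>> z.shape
(31, 31)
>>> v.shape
(37, 7)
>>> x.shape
(31, 17, 5, 5)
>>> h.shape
()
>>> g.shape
(37, 37)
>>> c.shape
(5, 5, 7, 31)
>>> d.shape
(31, 5, 5)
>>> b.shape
(5, 5, 7, 31)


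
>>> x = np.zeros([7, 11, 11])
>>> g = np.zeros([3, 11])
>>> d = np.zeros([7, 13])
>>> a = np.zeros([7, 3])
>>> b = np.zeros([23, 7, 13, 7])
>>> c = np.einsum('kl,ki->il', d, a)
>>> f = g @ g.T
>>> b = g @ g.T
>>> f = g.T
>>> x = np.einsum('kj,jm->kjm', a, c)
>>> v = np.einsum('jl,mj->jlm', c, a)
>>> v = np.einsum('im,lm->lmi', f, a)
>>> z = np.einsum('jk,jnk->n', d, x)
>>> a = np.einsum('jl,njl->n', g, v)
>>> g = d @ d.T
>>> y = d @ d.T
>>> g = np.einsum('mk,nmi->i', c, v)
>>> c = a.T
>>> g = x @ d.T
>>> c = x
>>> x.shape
(7, 3, 13)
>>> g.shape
(7, 3, 7)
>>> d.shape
(7, 13)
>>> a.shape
(7,)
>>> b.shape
(3, 3)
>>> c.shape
(7, 3, 13)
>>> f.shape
(11, 3)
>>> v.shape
(7, 3, 11)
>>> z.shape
(3,)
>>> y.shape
(7, 7)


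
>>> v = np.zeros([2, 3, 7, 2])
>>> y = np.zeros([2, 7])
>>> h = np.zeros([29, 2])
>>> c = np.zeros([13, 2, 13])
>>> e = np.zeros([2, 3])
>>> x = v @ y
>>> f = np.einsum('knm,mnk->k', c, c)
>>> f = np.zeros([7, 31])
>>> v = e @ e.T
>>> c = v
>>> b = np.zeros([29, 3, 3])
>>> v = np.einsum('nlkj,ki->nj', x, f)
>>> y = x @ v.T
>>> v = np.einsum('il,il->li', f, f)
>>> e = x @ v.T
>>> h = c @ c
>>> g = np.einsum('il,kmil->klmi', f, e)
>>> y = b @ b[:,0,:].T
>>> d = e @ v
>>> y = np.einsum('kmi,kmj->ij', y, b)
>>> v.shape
(31, 7)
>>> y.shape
(29, 3)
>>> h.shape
(2, 2)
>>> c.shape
(2, 2)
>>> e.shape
(2, 3, 7, 31)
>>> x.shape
(2, 3, 7, 7)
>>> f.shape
(7, 31)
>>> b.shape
(29, 3, 3)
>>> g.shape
(2, 31, 3, 7)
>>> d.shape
(2, 3, 7, 7)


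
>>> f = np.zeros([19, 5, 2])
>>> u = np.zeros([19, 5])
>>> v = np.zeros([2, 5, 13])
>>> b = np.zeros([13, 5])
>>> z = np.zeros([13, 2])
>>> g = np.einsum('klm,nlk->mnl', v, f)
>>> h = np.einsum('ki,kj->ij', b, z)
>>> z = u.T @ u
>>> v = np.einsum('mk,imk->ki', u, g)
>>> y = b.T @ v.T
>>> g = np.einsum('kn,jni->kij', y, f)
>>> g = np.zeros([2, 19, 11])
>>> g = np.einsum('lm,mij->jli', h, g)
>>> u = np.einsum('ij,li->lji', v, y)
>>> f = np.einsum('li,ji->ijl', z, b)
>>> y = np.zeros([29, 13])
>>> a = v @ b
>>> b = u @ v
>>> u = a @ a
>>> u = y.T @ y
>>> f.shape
(5, 13, 5)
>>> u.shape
(13, 13)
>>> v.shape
(5, 13)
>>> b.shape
(5, 13, 13)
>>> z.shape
(5, 5)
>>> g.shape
(11, 5, 19)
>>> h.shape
(5, 2)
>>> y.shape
(29, 13)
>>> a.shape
(5, 5)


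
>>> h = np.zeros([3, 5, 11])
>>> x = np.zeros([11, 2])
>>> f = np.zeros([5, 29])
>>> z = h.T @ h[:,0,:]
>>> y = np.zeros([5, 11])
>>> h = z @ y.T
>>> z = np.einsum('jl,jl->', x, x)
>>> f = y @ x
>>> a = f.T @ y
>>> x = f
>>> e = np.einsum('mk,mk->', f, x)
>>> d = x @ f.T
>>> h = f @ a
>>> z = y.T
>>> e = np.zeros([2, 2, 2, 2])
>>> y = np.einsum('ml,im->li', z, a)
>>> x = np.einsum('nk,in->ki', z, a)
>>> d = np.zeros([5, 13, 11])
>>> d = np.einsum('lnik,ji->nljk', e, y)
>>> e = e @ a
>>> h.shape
(5, 11)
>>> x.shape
(5, 2)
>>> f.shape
(5, 2)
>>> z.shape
(11, 5)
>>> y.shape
(5, 2)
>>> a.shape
(2, 11)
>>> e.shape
(2, 2, 2, 11)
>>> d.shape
(2, 2, 5, 2)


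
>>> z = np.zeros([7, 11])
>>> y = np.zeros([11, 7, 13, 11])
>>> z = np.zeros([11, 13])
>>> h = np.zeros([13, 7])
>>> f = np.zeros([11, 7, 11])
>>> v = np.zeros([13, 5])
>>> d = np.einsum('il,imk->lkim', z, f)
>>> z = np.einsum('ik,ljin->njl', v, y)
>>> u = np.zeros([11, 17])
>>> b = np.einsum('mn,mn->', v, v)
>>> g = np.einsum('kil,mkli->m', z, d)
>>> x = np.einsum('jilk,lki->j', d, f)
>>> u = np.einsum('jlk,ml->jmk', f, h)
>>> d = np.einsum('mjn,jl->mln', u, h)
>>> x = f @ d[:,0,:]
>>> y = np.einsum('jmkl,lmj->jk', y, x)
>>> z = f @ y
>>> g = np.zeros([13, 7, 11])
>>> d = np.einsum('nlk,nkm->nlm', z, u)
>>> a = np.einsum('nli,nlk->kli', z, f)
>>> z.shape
(11, 7, 13)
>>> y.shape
(11, 13)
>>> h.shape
(13, 7)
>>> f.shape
(11, 7, 11)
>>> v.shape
(13, 5)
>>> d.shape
(11, 7, 11)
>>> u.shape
(11, 13, 11)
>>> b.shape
()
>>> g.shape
(13, 7, 11)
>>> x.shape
(11, 7, 11)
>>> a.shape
(11, 7, 13)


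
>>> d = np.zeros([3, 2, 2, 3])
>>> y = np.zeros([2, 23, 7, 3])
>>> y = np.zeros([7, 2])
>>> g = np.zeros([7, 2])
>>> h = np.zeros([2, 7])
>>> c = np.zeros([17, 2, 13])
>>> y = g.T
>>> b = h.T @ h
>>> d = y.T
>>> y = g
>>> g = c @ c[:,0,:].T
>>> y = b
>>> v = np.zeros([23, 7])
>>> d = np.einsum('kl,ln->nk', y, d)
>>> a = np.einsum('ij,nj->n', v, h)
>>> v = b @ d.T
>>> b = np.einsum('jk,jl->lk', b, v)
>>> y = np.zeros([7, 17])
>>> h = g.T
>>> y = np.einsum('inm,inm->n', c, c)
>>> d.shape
(2, 7)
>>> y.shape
(2,)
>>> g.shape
(17, 2, 17)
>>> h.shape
(17, 2, 17)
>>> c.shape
(17, 2, 13)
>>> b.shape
(2, 7)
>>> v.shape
(7, 2)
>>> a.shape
(2,)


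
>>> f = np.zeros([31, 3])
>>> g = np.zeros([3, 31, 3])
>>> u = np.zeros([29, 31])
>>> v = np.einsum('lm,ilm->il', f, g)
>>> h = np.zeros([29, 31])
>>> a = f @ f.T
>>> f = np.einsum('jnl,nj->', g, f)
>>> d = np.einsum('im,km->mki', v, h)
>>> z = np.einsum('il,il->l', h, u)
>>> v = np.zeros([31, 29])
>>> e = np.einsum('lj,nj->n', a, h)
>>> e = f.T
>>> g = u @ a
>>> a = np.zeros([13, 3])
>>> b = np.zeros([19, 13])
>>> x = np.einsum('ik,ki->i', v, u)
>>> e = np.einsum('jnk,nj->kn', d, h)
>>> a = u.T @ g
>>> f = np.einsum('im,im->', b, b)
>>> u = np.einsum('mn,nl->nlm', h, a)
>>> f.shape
()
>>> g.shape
(29, 31)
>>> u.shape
(31, 31, 29)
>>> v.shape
(31, 29)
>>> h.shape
(29, 31)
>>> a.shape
(31, 31)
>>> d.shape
(31, 29, 3)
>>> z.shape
(31,)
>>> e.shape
(3, 29)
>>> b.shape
(19, 13)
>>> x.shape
(31,)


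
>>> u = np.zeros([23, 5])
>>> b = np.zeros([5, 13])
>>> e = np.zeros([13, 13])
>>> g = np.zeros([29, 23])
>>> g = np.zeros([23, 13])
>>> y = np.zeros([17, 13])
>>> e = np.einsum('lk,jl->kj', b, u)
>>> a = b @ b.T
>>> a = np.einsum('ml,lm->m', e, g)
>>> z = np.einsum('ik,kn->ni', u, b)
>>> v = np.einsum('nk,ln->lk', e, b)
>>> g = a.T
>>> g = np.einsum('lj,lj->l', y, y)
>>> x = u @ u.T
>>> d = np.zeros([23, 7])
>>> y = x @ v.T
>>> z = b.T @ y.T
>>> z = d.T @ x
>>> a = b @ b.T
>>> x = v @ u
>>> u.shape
(23, 5)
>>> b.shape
(5, 13)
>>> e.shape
(13, 23)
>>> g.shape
(17,)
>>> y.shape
(23, 5)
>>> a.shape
(5, 5)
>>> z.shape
(7, 23)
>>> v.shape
(5, 23)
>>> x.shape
(5, 5)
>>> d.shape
(23, 7)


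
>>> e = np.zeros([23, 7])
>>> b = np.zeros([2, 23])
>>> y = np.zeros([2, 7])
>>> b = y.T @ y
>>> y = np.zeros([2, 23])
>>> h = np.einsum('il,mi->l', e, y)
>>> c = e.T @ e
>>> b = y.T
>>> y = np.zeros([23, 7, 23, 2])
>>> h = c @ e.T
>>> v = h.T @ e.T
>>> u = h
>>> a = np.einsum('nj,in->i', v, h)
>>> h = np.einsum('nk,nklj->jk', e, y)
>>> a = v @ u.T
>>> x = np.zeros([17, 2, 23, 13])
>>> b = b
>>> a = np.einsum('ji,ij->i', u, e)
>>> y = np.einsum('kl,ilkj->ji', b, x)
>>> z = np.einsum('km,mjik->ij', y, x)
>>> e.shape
(23, 7)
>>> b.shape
(23, 2)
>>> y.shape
(13, 17)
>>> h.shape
(2, 7)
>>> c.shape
(7, 7)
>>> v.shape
(23, 23)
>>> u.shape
(7, 23)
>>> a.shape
(23,)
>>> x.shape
(17, 2, 23, 13)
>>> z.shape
(23, 2)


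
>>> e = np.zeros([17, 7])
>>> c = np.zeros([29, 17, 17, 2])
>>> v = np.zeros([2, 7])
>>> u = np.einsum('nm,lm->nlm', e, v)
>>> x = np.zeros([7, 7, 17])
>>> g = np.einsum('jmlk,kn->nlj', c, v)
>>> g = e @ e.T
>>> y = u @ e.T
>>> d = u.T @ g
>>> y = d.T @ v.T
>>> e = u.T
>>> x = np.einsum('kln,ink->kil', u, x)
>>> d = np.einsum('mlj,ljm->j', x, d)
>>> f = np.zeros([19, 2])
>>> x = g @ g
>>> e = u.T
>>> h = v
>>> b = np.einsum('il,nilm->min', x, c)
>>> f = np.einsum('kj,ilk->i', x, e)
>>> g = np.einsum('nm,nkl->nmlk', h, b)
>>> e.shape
(7, 2, 17)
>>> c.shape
(29, 17, 17, 2)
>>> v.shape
(2, 7)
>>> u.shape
(17, 2, 7)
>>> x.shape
(17, 17)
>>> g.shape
(2, 7, 29, 17)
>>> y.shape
(17, 2, 2)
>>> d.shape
(2,)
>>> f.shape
(7,)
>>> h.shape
(2, 7)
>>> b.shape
(2, 17, 29)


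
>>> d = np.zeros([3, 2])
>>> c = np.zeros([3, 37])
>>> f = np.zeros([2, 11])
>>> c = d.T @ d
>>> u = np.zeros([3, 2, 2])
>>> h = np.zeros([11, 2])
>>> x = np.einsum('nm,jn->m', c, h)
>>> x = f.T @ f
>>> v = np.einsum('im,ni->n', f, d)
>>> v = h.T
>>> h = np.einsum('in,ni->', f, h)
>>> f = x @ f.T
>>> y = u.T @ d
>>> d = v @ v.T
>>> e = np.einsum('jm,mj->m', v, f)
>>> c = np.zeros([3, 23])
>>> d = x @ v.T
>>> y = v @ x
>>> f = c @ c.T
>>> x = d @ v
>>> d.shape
(11, 2)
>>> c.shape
(3, 23)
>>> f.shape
(3, 3)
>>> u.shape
(3, 2, 2)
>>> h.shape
()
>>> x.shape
(11, 11)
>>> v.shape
(2, 11)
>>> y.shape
(2, 11)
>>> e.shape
(11,)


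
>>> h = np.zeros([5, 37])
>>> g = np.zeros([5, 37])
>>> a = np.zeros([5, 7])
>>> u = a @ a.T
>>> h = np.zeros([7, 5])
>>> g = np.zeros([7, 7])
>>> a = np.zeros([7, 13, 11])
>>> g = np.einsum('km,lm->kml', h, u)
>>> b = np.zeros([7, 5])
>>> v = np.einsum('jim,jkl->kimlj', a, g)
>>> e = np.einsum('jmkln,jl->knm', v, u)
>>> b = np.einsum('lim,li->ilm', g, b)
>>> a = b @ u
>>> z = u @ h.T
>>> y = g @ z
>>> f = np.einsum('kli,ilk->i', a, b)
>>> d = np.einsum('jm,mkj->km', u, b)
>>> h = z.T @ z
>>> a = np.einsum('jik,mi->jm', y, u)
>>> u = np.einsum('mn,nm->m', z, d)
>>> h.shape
(7, 7)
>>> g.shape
(7, 5, 5)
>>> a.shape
(7, 5)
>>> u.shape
(5,)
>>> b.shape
(5, 7, 5)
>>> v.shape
(5, 13, 11, 5, 7)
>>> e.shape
(11, 7, 13)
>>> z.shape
(5, 7)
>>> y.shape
(7, 5, 7)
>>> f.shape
(5,)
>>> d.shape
(7, 5)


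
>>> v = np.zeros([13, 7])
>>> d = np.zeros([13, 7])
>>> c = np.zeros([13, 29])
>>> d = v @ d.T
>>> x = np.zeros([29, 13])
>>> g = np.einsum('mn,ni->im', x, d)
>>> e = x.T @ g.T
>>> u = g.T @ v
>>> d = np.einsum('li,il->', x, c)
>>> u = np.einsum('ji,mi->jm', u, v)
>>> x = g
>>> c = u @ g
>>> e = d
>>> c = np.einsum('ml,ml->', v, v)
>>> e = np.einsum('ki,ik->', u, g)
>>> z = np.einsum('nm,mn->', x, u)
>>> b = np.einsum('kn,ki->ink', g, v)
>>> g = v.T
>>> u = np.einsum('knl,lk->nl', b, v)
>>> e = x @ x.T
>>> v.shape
(13, 7)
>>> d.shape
()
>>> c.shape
()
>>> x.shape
(13, 29)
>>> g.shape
(7, 13)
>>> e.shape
(13, 13)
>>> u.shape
(29, 13)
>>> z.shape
()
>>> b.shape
(7, 29, 13)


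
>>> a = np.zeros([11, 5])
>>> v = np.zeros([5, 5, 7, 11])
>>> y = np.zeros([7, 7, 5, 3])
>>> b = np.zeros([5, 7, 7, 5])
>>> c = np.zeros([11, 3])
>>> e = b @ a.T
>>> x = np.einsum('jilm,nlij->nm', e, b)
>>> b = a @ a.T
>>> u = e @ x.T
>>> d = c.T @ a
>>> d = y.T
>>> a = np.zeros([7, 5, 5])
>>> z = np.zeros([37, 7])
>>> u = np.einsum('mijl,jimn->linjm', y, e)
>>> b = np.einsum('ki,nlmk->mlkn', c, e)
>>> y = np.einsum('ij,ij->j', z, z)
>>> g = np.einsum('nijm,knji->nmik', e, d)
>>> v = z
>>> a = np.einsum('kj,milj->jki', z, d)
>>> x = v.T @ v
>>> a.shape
(7, 37, 5)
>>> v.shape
(37, 7)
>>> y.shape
(7,)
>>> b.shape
(7, 7, 11, 5)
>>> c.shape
(11, 3)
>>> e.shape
(5, 7, 7, 11)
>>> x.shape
(7, 7)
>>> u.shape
(3, 7, 11, 5, 7)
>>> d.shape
(3, 5, 7, 7)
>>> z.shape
(37, 7)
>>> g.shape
(5, 11, 7, 3)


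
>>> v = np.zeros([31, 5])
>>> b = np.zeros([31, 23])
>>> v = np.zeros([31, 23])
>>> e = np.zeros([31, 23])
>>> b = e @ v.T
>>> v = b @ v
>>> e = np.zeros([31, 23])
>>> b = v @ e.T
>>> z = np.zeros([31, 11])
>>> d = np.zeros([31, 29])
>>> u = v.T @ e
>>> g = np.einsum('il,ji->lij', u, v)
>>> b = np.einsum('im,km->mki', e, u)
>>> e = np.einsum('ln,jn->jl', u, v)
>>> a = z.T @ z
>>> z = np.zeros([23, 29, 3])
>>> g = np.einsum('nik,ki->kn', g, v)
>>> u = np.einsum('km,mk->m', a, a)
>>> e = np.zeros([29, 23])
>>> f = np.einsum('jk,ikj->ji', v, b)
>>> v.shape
(31, 23)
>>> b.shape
(23, 23, 31)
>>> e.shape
(29, 23)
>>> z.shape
(23, 29, 3)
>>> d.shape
(31, 29)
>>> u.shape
(11,)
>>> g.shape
(31, 23)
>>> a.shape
(11, 11)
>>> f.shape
(31, 23)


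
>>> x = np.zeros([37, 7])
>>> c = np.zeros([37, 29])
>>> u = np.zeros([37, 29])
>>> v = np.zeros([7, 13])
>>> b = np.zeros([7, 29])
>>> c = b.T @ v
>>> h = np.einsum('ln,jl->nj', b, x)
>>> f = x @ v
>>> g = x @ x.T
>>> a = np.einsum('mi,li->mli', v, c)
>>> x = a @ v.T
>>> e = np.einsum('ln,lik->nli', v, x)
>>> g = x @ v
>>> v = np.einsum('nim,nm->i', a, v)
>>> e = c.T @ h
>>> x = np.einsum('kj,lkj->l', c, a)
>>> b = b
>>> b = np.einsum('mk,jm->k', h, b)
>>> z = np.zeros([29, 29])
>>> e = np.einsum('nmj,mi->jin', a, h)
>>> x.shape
(7,)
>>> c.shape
(29, 13)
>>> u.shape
(37, 29)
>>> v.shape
(29,)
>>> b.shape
(37,)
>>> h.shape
(29, 37)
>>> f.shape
(37, 13)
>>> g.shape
(7, 29, 13)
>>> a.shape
(7, 29, 13)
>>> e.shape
(13, 37, 7)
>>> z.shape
(29, 29)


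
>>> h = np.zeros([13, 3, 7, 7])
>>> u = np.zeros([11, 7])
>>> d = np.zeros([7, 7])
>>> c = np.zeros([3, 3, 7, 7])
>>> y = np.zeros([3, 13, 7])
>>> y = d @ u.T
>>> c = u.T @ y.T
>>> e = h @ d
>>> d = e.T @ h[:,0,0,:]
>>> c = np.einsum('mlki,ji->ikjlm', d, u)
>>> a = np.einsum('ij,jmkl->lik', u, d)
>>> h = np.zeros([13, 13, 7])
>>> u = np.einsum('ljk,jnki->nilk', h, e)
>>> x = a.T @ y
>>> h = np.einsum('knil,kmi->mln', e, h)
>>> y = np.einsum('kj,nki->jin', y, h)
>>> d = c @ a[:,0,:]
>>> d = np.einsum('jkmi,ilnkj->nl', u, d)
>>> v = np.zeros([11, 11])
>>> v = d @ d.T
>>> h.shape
(13, 7, 3)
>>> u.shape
(3, 7, 13, 7)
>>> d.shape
(11, 3)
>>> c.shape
(7, 3, 11, 7, 7)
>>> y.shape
(11, 3, 13)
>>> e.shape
(13, 3, 7, 7)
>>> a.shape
(7, 11, 3)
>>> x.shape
(3, 11, 11)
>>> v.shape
(11, 11)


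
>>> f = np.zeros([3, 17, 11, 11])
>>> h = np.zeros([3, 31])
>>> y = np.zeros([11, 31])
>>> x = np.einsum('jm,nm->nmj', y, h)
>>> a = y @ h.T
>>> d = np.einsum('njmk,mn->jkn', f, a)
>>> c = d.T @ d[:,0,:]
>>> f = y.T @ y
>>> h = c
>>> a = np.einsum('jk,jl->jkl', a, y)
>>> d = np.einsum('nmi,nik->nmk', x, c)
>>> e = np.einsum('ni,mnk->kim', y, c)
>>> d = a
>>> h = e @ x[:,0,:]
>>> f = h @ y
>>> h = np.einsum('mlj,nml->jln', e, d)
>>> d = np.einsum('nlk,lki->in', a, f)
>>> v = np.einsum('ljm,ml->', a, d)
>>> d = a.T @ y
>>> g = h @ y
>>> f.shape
(3, 31, 31)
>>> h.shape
(3, 31, 11)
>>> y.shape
(11, 31)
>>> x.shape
(3, 31, 11)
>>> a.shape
(11, 3, 31)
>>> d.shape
(31, 3, 31)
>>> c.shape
(3, 11, 3)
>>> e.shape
(3, 31, 3)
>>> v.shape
()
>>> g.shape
(3, 31, 31)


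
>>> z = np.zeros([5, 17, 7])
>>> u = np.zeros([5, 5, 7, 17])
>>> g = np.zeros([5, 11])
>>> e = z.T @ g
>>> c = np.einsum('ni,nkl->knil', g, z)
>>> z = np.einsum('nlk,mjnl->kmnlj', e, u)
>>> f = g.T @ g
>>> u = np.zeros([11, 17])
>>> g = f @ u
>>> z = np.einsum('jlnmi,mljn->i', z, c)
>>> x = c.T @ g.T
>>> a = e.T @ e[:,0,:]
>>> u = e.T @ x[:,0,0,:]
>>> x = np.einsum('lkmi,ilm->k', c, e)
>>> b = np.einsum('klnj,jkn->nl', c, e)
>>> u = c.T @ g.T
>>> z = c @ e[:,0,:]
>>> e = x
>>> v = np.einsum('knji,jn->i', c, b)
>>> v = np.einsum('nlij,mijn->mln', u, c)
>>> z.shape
(17, 5, 11, 11)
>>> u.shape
(7, 11, 5, 11)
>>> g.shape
(11, 17)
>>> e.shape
(5,)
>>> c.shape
(17, 5, 11, 7)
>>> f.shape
(11, 11)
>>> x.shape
(5,)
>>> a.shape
(11, 17, 11)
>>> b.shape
(11, 5)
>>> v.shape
(17, 11, 7)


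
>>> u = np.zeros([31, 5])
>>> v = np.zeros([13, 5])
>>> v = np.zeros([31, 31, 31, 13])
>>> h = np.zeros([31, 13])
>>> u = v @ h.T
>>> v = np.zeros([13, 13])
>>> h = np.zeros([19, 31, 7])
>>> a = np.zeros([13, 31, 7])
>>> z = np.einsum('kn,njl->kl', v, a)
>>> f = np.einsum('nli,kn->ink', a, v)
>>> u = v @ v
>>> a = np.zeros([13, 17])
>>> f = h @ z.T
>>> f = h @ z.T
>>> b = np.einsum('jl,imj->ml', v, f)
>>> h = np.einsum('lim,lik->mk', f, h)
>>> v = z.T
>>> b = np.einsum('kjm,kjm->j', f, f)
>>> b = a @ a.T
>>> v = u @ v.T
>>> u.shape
(13, 13)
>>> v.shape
(13, 7)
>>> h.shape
(13, 7)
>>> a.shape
(13, 17)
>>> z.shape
(13, 7)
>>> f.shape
(19, 31, 13)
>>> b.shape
(13, 13)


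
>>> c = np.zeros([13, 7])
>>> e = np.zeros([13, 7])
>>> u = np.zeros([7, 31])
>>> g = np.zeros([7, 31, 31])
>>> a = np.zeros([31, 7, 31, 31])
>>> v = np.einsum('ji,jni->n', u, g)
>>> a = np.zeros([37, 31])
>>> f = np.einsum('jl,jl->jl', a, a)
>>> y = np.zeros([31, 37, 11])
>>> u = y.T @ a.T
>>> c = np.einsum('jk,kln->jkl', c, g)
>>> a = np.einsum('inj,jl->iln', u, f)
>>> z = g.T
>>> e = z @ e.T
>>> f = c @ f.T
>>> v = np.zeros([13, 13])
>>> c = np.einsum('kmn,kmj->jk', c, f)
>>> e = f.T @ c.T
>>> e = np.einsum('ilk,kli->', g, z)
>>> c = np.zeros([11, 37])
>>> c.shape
(11, 37)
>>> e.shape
()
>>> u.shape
(11, 37, 37)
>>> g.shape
(7, 31, 31)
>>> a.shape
(11, 31, 37)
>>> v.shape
(13, 13)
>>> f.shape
(13, 7, 37)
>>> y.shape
(31, 37, 11)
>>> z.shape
(31, 31, 7)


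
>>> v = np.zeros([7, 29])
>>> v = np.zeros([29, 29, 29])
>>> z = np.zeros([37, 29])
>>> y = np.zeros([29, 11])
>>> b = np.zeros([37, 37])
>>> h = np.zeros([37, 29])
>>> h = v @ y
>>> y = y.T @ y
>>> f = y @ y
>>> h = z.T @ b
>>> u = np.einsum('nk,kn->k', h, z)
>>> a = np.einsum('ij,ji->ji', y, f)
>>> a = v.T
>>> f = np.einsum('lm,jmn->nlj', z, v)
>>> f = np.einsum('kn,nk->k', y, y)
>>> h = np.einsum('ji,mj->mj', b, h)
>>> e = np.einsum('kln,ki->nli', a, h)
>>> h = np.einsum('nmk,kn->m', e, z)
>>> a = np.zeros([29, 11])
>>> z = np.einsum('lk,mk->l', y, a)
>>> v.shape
(29, 29, 29)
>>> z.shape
(11,)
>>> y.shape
(11, 11)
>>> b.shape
(37, 37)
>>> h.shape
(29,)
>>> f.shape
(11,)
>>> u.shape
(37,)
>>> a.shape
(29, 11)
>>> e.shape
(29, 29, 37)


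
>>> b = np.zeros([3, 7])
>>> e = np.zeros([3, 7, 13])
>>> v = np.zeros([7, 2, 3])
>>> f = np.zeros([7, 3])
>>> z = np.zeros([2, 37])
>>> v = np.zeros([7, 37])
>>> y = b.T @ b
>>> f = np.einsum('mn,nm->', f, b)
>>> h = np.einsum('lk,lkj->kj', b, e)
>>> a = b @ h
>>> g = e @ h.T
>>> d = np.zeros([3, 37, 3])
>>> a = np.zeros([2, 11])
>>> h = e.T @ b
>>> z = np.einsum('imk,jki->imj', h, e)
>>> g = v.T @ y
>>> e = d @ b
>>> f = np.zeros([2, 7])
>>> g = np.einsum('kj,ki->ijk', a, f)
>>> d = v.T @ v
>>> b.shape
(3, 7)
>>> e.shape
(3, 37, 7)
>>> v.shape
(7, 37)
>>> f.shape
(2, 7)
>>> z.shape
(13, 7, 3)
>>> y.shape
(7, 7)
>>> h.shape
(13, 7, 7)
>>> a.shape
(2, 11)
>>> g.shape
(7, 11, 2)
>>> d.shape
(37, 37)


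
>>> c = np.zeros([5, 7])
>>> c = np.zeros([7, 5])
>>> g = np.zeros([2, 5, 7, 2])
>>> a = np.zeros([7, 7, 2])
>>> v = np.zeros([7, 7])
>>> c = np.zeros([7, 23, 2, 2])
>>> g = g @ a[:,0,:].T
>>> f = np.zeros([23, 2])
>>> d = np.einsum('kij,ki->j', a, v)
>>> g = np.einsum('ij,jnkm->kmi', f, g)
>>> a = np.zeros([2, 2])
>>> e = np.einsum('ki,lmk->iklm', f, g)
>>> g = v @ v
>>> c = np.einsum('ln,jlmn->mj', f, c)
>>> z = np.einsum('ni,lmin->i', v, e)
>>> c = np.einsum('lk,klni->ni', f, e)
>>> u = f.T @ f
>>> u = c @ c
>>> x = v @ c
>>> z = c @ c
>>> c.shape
(7, 7)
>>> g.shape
(7, 7)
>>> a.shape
(2, 2)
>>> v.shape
(7, 7)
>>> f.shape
(23, 2)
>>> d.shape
(2,)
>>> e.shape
(2, 23, 7, 7)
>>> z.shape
(7, 7)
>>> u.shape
(7, 7)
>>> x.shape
(7, 7)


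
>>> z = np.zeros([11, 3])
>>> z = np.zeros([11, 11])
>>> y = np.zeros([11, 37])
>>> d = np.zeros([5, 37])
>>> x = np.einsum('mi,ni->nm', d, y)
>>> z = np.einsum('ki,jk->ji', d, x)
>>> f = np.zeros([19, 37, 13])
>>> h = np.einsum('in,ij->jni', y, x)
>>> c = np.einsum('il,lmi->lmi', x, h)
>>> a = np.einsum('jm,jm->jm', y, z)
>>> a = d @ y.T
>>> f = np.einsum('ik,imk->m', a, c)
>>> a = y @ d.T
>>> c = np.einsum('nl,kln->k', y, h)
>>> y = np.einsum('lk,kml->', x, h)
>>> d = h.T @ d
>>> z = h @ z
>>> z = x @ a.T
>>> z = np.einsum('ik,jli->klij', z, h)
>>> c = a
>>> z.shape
(11, 37, 11, 5)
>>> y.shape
()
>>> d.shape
(11, 37, 37)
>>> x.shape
(11, 5)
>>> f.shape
(37,)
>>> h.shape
(5, 37, 11)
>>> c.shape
(11, 5)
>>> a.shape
(11, 5)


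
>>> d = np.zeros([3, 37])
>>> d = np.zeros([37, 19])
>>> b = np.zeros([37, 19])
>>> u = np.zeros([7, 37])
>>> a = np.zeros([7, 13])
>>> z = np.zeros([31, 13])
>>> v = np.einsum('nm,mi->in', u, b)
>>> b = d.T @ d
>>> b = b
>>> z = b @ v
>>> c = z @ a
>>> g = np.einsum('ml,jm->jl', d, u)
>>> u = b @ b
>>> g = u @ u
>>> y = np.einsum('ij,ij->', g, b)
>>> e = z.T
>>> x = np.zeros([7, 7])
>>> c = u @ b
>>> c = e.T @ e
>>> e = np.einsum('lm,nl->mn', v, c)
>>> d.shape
(37, 19)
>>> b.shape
(19, 19)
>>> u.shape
(19, 19)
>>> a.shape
(7, 13)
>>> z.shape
(19, 7)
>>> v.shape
(19, 7)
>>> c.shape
(19, 19)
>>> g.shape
(19, 19)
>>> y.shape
()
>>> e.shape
(7, 19)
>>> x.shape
(7, 7)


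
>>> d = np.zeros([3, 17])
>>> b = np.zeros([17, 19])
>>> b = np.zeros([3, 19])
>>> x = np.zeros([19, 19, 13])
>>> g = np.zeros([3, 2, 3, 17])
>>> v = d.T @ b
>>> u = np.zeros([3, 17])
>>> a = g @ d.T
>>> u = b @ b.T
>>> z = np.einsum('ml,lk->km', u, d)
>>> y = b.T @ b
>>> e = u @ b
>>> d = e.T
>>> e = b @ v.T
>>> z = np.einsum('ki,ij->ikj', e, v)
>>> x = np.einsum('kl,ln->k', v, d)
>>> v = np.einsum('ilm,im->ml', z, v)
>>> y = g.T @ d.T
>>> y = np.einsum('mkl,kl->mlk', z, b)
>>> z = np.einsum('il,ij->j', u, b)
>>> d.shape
(19, 3)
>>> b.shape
(3, 19)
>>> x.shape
(17,)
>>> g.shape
(3, 2, 3, 17)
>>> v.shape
(19, 3)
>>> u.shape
(3, 3)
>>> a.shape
(3, 2, 3, 3)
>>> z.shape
(19,)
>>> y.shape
(17, 19, 3)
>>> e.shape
(3, 17)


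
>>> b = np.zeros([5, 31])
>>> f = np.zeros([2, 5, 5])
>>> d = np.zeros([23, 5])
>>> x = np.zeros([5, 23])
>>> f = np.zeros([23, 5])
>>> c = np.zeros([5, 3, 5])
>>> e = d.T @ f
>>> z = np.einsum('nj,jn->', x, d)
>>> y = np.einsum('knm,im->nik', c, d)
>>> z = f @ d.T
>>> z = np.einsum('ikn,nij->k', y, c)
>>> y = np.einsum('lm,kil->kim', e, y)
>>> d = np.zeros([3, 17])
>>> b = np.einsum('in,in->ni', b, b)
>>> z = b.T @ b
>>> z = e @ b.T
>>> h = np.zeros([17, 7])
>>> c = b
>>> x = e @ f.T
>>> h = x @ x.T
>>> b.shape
(31, 5)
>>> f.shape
(23, 5)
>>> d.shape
(3, 17)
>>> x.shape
(5, 23)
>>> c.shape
(31, 5)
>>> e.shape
(5, 5)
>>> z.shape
(5, 31)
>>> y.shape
(3, 23, 5)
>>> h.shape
(5, 5)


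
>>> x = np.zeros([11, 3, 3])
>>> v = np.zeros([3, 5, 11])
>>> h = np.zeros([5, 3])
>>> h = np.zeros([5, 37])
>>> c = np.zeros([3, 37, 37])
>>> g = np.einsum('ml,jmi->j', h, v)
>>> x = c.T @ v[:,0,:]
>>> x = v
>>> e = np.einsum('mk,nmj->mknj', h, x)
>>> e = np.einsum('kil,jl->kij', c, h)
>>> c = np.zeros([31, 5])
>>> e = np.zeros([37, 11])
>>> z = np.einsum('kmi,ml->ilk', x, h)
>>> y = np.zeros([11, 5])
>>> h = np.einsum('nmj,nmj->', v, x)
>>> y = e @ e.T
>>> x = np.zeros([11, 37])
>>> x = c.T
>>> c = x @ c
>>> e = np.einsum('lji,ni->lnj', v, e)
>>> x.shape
(5, 31)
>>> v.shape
(3, 5, 11)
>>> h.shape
()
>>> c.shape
(5, 5)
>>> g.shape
(3,)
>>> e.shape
(3, 37, 5)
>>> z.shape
(11, 37, 3)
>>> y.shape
(37, 37)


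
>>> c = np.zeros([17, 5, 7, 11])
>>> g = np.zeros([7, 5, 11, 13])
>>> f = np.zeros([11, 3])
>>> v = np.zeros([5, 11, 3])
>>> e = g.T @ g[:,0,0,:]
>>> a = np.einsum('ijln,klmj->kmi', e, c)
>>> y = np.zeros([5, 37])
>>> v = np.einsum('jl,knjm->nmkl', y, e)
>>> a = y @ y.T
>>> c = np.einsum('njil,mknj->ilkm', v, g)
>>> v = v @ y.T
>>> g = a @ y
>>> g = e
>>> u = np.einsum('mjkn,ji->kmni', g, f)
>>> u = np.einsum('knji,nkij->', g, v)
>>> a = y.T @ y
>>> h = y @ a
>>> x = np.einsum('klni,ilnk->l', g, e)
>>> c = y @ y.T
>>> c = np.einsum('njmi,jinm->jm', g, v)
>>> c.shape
(11, 5)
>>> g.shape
(13, 11, 5, 13)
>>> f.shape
(11, 3)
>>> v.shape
(11, 13, 13, 5)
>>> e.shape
(13, 11, 5, 13)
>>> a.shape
(37, 37)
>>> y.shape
(5, 37)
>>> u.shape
()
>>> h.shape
(5, 37)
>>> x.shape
(11,)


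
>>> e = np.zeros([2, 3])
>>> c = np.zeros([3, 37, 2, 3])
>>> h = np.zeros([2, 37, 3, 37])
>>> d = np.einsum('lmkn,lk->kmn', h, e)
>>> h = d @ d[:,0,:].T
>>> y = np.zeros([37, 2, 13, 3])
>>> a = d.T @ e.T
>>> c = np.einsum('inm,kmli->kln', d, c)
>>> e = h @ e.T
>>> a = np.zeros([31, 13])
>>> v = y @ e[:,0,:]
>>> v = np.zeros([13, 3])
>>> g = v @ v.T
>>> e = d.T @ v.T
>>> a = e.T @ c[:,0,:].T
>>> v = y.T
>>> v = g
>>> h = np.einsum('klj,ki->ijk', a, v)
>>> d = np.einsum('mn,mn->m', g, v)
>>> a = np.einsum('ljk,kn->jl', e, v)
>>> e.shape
(37, 37, 13)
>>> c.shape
(3, 2, 37)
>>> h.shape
(13, 3, 13)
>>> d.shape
(13,)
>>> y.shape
(37, 2, 13, 3)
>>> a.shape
(37, 37)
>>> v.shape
(13, 13)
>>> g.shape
(13, 13)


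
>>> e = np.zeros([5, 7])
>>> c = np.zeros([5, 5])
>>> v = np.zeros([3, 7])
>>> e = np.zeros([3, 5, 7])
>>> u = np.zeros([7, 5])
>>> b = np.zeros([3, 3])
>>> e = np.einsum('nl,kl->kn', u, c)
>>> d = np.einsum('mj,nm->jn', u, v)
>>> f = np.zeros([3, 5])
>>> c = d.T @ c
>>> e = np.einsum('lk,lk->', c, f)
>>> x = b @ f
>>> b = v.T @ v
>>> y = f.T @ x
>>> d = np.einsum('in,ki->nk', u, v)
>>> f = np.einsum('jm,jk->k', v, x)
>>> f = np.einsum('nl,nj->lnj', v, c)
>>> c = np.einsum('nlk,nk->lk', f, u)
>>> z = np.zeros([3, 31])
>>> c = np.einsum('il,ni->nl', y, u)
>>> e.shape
()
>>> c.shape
(7, 5)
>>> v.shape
(3, 7)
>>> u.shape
(7, 5)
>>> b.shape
(7, 7)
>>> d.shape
(5, 3)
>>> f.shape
(7, 3, 5)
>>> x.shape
(3, 5)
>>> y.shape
(5, 5)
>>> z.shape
(3, 31)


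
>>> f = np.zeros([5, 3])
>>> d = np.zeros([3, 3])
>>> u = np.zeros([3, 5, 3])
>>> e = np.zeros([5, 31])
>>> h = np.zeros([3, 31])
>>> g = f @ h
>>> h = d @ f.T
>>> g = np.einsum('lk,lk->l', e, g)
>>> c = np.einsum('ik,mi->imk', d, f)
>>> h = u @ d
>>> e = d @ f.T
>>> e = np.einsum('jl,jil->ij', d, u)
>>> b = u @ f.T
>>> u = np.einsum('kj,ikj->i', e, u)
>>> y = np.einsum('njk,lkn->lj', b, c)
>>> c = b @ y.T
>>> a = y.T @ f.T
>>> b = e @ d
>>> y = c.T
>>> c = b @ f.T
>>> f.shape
(5, 3)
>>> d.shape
(3, 3)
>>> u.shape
(3,)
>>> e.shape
(5, 3)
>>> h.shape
(3, 5, 3)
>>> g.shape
(5,)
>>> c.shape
(5, 5)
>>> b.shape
(5, 3)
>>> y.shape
(3, 5, 3)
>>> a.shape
(5, 5)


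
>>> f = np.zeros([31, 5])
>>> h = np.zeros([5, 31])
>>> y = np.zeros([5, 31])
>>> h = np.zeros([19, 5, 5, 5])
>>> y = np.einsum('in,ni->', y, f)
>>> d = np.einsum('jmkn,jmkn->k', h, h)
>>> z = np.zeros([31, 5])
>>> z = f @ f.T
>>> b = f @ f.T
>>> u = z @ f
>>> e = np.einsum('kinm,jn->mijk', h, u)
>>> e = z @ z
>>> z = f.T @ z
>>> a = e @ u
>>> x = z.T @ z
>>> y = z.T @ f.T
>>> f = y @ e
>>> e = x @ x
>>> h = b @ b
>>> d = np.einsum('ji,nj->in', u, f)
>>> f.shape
(31, 31)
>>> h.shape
(31, 31)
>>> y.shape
(31, 31)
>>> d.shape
(5, 31)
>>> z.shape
(5, 31)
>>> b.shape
(31, 31)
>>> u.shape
(31, 5)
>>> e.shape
(31, 31)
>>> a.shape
(31, 5)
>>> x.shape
(31, 31)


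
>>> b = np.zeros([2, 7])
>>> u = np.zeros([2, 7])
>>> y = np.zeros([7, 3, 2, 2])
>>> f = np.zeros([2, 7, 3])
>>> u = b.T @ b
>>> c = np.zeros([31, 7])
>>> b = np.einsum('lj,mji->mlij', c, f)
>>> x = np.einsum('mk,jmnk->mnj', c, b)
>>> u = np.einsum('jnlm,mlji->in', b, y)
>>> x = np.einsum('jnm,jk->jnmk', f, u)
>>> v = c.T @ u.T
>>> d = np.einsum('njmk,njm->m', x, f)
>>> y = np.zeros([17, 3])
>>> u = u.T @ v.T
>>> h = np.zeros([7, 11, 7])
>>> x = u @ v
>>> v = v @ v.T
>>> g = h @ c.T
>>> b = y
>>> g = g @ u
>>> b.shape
(17, 3)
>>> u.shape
(31, 7)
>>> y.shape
(17, 3)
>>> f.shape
(2, 7, 3)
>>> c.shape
(31, 7)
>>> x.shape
(31, 2)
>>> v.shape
(7, 7)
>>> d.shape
(3,)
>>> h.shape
(7, 11, 7)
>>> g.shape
(7, 11, 7)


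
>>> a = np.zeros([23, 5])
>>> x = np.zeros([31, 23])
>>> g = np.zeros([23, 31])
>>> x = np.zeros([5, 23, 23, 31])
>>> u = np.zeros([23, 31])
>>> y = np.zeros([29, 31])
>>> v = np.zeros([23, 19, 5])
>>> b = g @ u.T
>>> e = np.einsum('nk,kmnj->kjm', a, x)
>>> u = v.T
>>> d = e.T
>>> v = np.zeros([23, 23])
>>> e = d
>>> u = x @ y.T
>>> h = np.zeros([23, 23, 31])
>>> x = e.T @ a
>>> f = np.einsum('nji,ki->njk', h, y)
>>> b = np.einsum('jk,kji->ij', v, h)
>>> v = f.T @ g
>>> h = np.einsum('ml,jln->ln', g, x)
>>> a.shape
(23, 5)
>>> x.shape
(5, 31, 5)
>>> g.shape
(23, 31)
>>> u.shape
(5, 23, 23, 29)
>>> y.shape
(29, 31)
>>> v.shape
(29, 23, 31)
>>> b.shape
(31, 23)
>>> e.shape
(23, 31, 5)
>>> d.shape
(23, 31, 5)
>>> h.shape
(31, 5)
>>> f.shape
(23, 23, 29)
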